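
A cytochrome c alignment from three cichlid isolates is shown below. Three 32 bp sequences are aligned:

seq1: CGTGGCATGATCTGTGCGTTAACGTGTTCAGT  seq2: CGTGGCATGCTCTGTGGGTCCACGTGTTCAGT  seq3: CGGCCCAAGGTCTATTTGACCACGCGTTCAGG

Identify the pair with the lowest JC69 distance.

seq1 and seq2

seq1–seq2: 4/32 differ, p = 0.125, d = 0.137.
seq1–seq3: 13/32 differ, p = 0.406, d = 0.585.
seq2–seq3: 11/32 differ, p = 0.344, d = 0.460.
The smallest distance is between seq1 and seq2.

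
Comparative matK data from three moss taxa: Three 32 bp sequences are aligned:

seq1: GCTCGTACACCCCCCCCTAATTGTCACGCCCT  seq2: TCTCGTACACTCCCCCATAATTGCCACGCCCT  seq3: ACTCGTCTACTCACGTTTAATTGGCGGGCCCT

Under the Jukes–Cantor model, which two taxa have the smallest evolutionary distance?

seq1 and seq2

seq1–seq2: 4/32 differ, p = 0.125, d = 0.137.
seq1–seq3: 11/32 differ, p = 0.344, d = 0.460.
seq2–seq3: 10/32 differ, p = 0.313, d = 0.404.
The smallest distance is between seq1 and seq2.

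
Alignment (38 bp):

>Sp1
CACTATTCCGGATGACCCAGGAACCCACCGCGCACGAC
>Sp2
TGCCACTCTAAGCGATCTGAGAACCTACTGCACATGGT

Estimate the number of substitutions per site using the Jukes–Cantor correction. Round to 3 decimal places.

0.824

The sequences differ at 19 of 38 sites, so p = 19/38 = 0.5.
d = −(3/4) ln(1 − 4p/3) = −0.75 ln(1 − 0.666667) = −0.75 ln(0.333333)
  = −0.75 × (-1.098613) = 0.823960 substitutions/site.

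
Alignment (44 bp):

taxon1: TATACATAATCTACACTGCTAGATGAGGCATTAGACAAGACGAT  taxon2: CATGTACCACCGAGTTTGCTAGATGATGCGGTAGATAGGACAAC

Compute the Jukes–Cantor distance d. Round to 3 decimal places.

The sequences differ at 17 of 44 sites, so p = 17/44 ≈ 0.386364.
d = −(3/4) ln(1 − 4p/3) = −0.75 ln(1 − 0.515152) = −0.75 ln(0.484848)
  = −0.75 × (-0.723920) = 0.542940 substitutions/site.

0.543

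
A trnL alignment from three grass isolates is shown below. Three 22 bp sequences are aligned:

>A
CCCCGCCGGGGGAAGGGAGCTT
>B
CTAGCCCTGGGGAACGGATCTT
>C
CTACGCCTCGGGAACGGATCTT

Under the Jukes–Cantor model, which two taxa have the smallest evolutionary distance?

B and C

A–B: 7/22 differ, p = 0.318, d = 0.414.
A–C: 6/22 differ, p = 0.273, d = 0.339.
B–C: 3/22 differ, p = 0.136, d = 0.151.
The smallest distance is between B and C.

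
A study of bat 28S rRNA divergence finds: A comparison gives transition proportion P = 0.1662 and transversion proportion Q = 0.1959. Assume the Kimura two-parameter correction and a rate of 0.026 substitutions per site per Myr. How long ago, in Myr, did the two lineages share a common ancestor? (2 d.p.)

Under the Kimura two-parameter model, d = −½ ln(1 − 2P − Q) − ¼ ln(1 − 2Q).
1 − 2P − Q = 0.4717, giving −½ ln(0.4717) = 0.375706.
1 − 2Q = 0.6082, giving −¼ ln(0.6082) = 0.124313.
d = 0.375706 + 0.124313 = 0.500019.
Under a molecular clock d = 2μt, so t = d/(2μ) = 0.500019 / (2 × 0.026) = 9.62 Myr.

9.62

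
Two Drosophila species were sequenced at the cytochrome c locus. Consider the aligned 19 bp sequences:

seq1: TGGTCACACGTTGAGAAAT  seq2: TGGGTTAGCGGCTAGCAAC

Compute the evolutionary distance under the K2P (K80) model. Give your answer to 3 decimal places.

0.917

Of 19 sites, 4 differences are transitions and 6 are transversions, so P = 4/19 ≈ 0.210526 and Q = 6/19 ≈ 0.315789.
Under the Kimura two-parameter model, d = −½ ln(1 − 2P − Q) − ¼ ln(1 − 2Q).
1 − 2P − Q = 0.263159, giving −½ ln(0.263159) = 0.667498.
1 − 2Q = 0.368422, giving −¼ ln(0.368422) = 0.249632.
d = 0.667498 + 0.249632 = 0.917130.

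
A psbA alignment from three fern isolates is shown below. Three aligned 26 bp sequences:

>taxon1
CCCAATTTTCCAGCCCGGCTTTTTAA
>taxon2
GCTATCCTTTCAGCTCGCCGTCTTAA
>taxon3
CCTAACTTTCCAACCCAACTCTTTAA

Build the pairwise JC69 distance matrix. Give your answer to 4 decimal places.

d(taxon1,taxon2) = 0.5393, d(taxon1,taxon3) = 0.2758, d(taxon2,taxon3) = 0.6228

taxon1–taxon2: 10/26 sites differ → p ≈ 0.384615, d = −0.75 ln(1 − 0.51282) = 0.539341 ≈ 0.5393.
taxon1–taxon3: 6/26 sites differ → p ≈ 0.230769, d = −0.75 ln(1 − 0.307692) = 0.275793 ≈ 0.2758.
taxon2–taxon3: 11/26 sites differ → p ≈ 0.423077, d = −0.75 ln(1 − 0.564103) = 0.622762 ≈ 0.6228.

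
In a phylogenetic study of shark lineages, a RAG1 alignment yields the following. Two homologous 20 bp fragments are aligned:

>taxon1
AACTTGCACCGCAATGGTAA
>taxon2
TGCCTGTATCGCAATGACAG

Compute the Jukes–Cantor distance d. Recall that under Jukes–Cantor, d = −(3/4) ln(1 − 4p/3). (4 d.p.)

The sequences differ at 8 of 20 sites (1, 2, 4, 7, 9, 17, 18, 20), so p = 8/20 = 0.4.
d = −(3/4) ln(1 − 4p/3) = −0.75 ln(1 − 0.533333) = −0.75 ln(0.466667)
  = −0.75 × (-0.762139) = 0.571604 substitutions/site.

0.5716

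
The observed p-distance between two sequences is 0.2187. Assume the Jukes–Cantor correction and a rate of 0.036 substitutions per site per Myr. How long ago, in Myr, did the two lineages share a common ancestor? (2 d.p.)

d = −(3/4) ln(1 − 4p/3) = −0.75 ln(1 − 0.2916) = −0.75 ln(0.7084)
  = −0.75 × (-0.344746) = 0.258560 substitutions/site.
Under a molecular clock d = 2μt, so t = d/(2μ) = 0.258560 / (2 × 0.036) = 3.59 Myr.

3.59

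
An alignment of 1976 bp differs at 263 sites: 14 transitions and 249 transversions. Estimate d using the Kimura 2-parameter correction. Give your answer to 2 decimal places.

0.15

P = 14/1976 ≈ 0.007085 and Q = 249/1976 ≈ 0.126012.
Under the Kimura two-parameter model, d = −½ ln(1 − 2P − Q) − ¼ ln(1 − 2Q).
1 − 2P − Q = 0.859818, giving −½ ln(0.859818) = 0.075517.
1 − 2Q = 0.747976, giving −¼ ln(0.747976) = 0.072596.
d = 0.075517 + 0.072596 = 0.148113.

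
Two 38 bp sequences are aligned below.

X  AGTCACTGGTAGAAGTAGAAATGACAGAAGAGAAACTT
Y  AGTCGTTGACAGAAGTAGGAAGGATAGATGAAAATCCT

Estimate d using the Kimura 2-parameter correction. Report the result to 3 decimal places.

Of 38 sites, 8 differences are transitions and 3 are transversions, so P = 8/38 ≈ 0.210526 and Q = 3/38 ≈ 0.078947.
Under the Kimura two-parameter model, d = −½ ln(1 − 2P − Q) − ¼ ln(1 − 2Q).
1 − 2P − Q = 0.500001, giving −½ ln(0.500001) = 0.346573.
1 − 2Q = 0.842106, giving −¼ ln(0.842106) = 0.042962.
d = 0.346573 + 0.042962 = 0.389535.

0.390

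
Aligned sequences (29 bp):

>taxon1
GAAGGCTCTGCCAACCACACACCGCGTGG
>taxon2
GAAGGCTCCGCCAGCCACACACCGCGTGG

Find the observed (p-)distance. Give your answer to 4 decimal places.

0.0690

The sequences differ at 2 of 29 positions (sites 9, 14).
p = 2/29 = 0.068965… ≈ 0.0690 (to 4 d.p.).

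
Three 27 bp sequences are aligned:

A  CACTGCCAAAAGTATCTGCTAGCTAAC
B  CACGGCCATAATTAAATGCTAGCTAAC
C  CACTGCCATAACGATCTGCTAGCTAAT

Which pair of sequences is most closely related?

A and C

A–B: 5/27 differ, p = 0.185, d = 0.213.
A–C: 4/27 differ, p = 0.148, d = 0.165.
B–C: 6/27 differ, p = 0.222, d = 0.264.
The smallest distance is between A and C.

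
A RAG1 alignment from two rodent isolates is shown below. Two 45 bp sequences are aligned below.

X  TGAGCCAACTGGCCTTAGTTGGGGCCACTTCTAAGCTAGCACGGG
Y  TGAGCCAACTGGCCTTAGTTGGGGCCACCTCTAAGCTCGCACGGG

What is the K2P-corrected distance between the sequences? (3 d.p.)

0.046

Of 45 sites, 1 differences are transitions and 1 are transversions, so P = 1/45 ≈ 0.022222 and Q = 1/45 ≈ 0.022222.
Under the Kimura two-parameter model, d = −½ ln(1 − 2P − Q) − ¼ ln(1 − 2Q).
1 − 2P − Q = 0.933334, giving −½ ln(0.933334) = 0.034496.
1 − 2Q = 0.955556, giving −¼ ln(0.955556) = 0.011365.
d = 0.034496 + 0.011365 = 0.045861.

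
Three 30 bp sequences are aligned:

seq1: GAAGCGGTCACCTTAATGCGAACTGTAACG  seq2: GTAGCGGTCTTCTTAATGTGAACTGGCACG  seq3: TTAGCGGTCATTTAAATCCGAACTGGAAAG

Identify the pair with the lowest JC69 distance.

seq1–seq2: 6/30 differ, p = 0.200, d = 0.233.
seq1–seq3: 8/30 differ, p = 0.267, d = 0.330.
seq2–seq3: 8/30 differ, p = 0.267, d = 0.330.
The smallest distance is between seq1 and seq2.

seq1 and seq2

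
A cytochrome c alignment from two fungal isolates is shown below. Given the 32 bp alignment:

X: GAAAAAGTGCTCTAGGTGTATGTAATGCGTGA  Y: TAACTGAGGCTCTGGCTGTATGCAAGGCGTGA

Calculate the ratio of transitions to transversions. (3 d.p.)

Transitions are A↔G and C↔T; transversions are all other mismatches.
Transitions: 4. Transversions: 6.
R = 4/6 = 0.666666… ≈ 0.667 (to 3 d.p.).

0.667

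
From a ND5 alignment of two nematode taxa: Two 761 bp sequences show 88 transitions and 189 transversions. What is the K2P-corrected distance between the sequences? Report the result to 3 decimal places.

0.498

P = 88/761 ≈ 0.115637 and Q = 189/761 ≈ 0.248357.
Under the Kimura two-parameter model, d = −½ ln(1 − 2P − Q) − ¼ ln(1 − 2Q).
1 − 2P − Q = 0.520369, giving −½ ln(0.520369) = 0.326609.
1 − 2Q = 0.503286, giving −¼ ln(0.503286) = 0.171649.
d = 0.326609 + 0.171649 = 0.498258.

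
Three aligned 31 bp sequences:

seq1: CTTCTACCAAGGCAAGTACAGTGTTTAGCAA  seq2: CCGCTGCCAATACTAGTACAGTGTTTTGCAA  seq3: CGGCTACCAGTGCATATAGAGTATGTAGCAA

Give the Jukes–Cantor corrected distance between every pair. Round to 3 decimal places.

d(seq1,seq2) = 0.269, d(seq1,seq3) = 0.367, d(seq2,seq3) = 0.481

seq1–seq2: 7/31 sites differ → p ≈ 0.225806, d = −0.75 ln(1 − 0.301075) = 0.268659 ≈ 0.269.
seq1–seq3: 9/31 sites differ → p ≈ 0.290323, d = −0.75 ln(1 − 0.387097) = 0.367161 ≈ 0.367.
seq2–seq3: 11/31 sites differ → p ≈ 0.354839, d = −0.75 ln(1 − 0.473119) = 0.480585 ≈ 0.481.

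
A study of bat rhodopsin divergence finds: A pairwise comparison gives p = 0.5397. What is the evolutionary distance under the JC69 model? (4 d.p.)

d = −(3/4) ln(1 − 4p/3) = −0.75 ln(1 − 0.7196) = −0.75 ln(0.2804)
  = −0.75 × (-1.271538) = 0.953654 substitutions/site.

0.9537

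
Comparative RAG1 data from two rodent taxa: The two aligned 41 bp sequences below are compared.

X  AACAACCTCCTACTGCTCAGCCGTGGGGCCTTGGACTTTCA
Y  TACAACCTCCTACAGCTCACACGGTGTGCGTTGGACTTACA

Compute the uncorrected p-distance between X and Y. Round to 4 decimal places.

0.2195

The sequences differ at 9 of 41 positions (sites 1, 14, 20, 21, 24, 25, 27, 30, 39).
p = 9/41 = 0.219512… ≈ 0.2195 (to 4 d.p.).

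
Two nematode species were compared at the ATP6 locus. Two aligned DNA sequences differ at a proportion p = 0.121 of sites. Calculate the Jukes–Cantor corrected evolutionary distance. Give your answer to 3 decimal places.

0.132

d = −(3/4) ln(1 − 4p/3) = −0.75 ln(1 − 0.161333) = −0.75 ln(0.838667)
  = −0.75 × (-0.175942) = 0.131957 substitutions/site.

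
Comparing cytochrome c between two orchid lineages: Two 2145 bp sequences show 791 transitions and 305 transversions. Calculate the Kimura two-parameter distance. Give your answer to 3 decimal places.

P = 791/2145 ≈ 0.368765 and Q = 305/2145 ≈ 0.142191.
Under the Kimura two-parameter model, d = −½ ln(1 − 2P − Q) − ¼ ln(1 − 2Q).
1 − 2P − Q = 0.120279, giving −½ ln(0.120279) = 1.058971.
1 − 2Q = 0.715618, giving −¼ ln(0.715618) = 0.083652.
d = 1.058971 + 0.083652 = 1.142623.

1.143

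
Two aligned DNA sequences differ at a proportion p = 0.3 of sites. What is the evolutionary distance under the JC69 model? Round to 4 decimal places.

d = −(3/4) ln(1 − 4p/3) = −0.75 ln(1 − 0.4) = −0.75 ln(0.6)
  = −0.75 × (-0.510826) = 0.383120 substitutions/site.

0.3831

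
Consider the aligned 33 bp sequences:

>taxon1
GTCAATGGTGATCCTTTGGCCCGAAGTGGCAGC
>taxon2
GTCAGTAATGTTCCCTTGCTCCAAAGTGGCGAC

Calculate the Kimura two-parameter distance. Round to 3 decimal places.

Of 33 sites, 8 differences are transitions and 2 are transversions, so P = 8/33 ≈ 0.242424 and Q = 2/33 ≈ 0.060606.
Under the Kimura two-parameter model, d = −½ ln(1 − 2P − Q) − ¼ ln(1 − 2Q).
1 − 2P − Q = 0.454546, giving −½ ln(0.454546) = 0.394228.
1 − 2Q = 0.878788, giving −¼ ln(0.878788) = 0.032303.
d = 0.394228 + 0.032303 = 0.426531.

0.427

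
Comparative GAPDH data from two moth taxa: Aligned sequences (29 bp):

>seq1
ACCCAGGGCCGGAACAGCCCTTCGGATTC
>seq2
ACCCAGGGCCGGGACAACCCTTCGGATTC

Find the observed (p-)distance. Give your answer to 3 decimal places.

The sequences differ at 2 of 29 positions (sites 13, 17).
p = 2/29 = 0.068965… ≈ 0.069 (to 3 d.p.).

0.069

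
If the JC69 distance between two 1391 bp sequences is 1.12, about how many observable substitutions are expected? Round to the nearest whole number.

Invert JC69: p = (3/4)(1 − e^(−4d/3)) = 0.75 × (1 − e^(-1.493333)) = 0.75 × (1 − 0.224623) = 0.581533.
Expected differing sites = pL ≈ 0.581533 × 1391 = 808.912403 ≈ 809.

809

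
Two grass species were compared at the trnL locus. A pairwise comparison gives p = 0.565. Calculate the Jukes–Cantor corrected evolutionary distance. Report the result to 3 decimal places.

1.050

d = −(3/4) ln(1 − 4p/3) = −0.75 ln(1 − 0.753333) = −0.75 ln(0.246667)
  = −0.75 × (-1.399716) = 1.049787 substitutions/site.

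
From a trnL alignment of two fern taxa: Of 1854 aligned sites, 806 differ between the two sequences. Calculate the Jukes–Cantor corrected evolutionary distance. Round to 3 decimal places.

0.650

p = 806/1854 ≈ 0.434736.
d = −(3/4) ln(1 − 4p/3) = −0.75 ln(1 − 0.579648) = −0.75 ln(0.420352)
  = −0.75 × (-0.866663) = 0.649997 substitutions/site.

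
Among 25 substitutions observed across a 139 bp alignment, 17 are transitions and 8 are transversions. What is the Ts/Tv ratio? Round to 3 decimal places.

R = 17/8 = 2.125.

2.125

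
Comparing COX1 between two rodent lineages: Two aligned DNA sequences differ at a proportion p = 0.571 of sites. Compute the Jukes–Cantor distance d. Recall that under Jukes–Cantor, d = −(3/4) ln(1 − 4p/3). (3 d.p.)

d = −(3/4) ln(1 − 4p/3) = −0.75 ln(1 − 0.761333) = −0.75 ln(0.238667)
  = −0.75 × (-1.432686) = 1.074515 substitutions/site.

1.075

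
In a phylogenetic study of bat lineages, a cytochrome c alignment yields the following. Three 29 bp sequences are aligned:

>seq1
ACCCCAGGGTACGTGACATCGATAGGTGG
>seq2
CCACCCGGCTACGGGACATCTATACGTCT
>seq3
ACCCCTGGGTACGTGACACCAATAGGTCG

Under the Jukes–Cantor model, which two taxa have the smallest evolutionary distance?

seq1 and seq3

seq1–seq2: 9/29 differ, p = 0.310, d = 0.401.
seq1–seq3: 4/29 differ, p = 0.138, d = 0.152.
seq2–seq3: 9/29 differ, p = 0.310, d = 0.401.
The smallest distance is between seq1 and seq3.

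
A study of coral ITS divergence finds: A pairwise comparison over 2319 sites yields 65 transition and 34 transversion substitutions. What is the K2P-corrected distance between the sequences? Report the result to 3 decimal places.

0.044

P = 65/2319 ≈ 0.028029 and Q = 34/2319 ≈ 0.014661.
Under the Kimura two-parameter model, d = −½ ln(1 − 2P − Q) − ¼ ln(1 − 2Q).
1 − 2P − Q = 0.929281, giving −½ ln(0.929281) = 0.036672.
1 − 2Q = 0.970678, giving −¼ ln(0.970678) = 0.007440.
d = 0.036672 + 0.007440 = 0.044112.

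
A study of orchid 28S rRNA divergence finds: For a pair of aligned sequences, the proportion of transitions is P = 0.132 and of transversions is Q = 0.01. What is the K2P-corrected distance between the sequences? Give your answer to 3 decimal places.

0.165

Under the Kimura two-parameter model, d = −½ ln(1 − 2P − Q) − ¼ ln(1 − 2Q).
1 − 2P − Q = 0.726, giving −½ ln(0.726) = 0.160103.
1 − 2Q = 0.98, giving −¼ ln(0.98) = 0.005051.
d = 0.160103 + 0.005051 = 0.165154.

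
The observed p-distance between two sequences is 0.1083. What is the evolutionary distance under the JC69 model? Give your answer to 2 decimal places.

d = −(3/4) ln(1 − 4p/3) = −0.75 ln(1 − 0.1444) = −0.75 ln(0.8556)
  = −0.75 × (-0.155952) = 0.116964 substitutions/site.

0.12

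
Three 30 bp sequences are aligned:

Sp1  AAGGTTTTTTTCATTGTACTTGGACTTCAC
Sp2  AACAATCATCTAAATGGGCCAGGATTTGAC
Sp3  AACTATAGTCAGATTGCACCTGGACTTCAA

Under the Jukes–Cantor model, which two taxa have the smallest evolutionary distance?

Sp1–Sp2: 14/30 differ, p = 0.467, d = 0.730.
Sp1–Sp3: 11/30 differ, p = 0.367, d = 0.503.
Sp2–Sp3: 12/30 differ, p = 0.400, d = 0.572.
The smallest distance is between Sp1 and Sp3.

Sp1 and Sp3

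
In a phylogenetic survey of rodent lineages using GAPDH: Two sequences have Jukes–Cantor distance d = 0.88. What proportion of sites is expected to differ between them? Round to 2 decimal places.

0.52

p = (3/4)(1 − e^(−4d/3)) = 0.75 × (1 − e^(-1.173333)) = 0.75 × (1 − 0.309334) = 0.518000.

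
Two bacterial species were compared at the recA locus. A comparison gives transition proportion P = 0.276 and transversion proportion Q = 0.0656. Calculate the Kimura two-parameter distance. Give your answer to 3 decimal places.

Under the Kimura two-parameter model, d = −½ ln(1 − 2P − Q) − ¼ ln(1 − 2Q).
1 − 2P − Q = 0.3824, giving −½ ln(0.3824) = 0.480644.
1 − 2Q = 0.8688, giving −¼ ln(0.8688) = 0.035161.
d = 0.480644 + 0.035161 = 0.515805.

0.516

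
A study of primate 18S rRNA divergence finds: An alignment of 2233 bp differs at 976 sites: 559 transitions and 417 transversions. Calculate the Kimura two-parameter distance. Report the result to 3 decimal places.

0.698

P = 559/2233 ≈ 0.250336 and Q = 417/2233 ≈ 0.186744.
Under the Kimura two-parameter model, d = −½ ln(1 − 2P − Q) − ¼ ln(1 − 2Q).
1 − 2P − Q = 0.312584, giving −½ ln(0.312584) = 0.581441.
1 − 2Q = 0.626512, giving −¼ ln(0.626512) = 0.116897.
d = 0.581441 + 0.116897 = 0.698338.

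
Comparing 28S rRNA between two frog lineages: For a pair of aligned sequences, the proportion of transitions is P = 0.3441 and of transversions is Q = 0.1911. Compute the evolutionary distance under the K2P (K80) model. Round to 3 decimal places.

Under the Kimura two-parameter model, d = −½ ln(1 − 2P − Q) − ¼ ln(1 − 2Q).
1 − 2P − Q = 0.1207, giving −½ ln(0.1207) = 1.057224.
1 − 2Q = 0.6178, giving −¼ ln(0.6178) = 0.120398.
d = 1.057224 + 0.120398 = 1.177622.

1.178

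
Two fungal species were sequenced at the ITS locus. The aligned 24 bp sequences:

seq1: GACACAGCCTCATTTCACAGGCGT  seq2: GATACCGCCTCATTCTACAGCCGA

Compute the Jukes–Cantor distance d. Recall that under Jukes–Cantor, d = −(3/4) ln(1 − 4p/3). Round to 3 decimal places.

The sequences differ at 6 of 24 sites (3, 6, 15, 16, 21, 24), so p = 6/24 = 0.25.
d = −(3/4) ln(1 − 4p/3) = −0.75 ln(1 − 0.333333) = −0.75 ln(0.666667)
  = −0.75 × (-0.405465) = 0.304099 substitutions/site.

0.304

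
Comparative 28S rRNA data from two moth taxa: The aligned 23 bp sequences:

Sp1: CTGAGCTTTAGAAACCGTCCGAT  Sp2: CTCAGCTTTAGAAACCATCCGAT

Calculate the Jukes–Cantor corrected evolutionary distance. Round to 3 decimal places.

0.092

The sequences differ at 2 of 23 sites (3, 17), so p = 2/23 ≈ 0.086957.
d = −(3/4) ln(1 − 4p/3) = −0.75 ln(1 − 0.115943) = −0.75 ln(0.884057)
  = −0.75 × (-0.123234) = 0.092426 substitutions/site.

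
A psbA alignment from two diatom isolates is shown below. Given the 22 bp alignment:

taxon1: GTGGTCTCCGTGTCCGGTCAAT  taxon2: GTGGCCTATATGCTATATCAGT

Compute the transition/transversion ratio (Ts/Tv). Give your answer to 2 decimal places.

2.33

Transitions are A↔G and C↔T; transversions are all other mismatches.
Transitions: 7. Transversions: 3.
R = 7/3 = 2.333333… ≈ 2.33 (to 2 d.p.).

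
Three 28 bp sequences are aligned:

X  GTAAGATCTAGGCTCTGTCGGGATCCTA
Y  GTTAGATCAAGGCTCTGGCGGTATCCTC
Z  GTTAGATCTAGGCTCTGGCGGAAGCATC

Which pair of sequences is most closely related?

Y and Z

X–Y: 5/28 differ, p = 0.179, d = 0.204.
X–Z: 6/28 differ, p = 0.214, d = 0.252.
Y–Z: 4/28 differ, p = 0.143, d = 0.158.
The smallest distance is between Y and Z.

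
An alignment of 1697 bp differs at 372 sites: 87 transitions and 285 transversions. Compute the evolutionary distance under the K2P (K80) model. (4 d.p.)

P = 87/1697 ≈ 0.051267 and Q = 285/1697 ≈ 0.167943.
Under the Kimura two-parameter model, d = −½ ln(1 − 2P − Q) − ¼ ln(1 − 2Q).
1 − 2P − Q = 0.729523, giving −½ ln(0.729523) = 0.157682.
1 − 2Q = 0.664114, giving −¼ ln(0.664114) = 0.102325.
d = 0.157682 + 0.102325 = 0.260007.

0.2600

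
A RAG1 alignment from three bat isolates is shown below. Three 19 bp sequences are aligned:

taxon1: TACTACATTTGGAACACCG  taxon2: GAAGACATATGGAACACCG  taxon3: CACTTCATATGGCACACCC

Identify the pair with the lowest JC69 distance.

taxon1 and taxon2

taxon1–taxon2: 4/19 differ, p = 0.211, d = 0.247.
taxon1–taxon3: 5/19 differ, p = 0.263, d = 0.324.
taxon2–taxon3: 6/19 differ, p = 0.316, d = 0.410.
The smallest distance is between taxon1 and taxon2.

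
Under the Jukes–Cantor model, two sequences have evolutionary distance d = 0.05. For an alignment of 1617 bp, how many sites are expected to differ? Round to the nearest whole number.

Invert JC69: p = (3/4)(1 − e^(−4d/3)) = 0.75 × (1 − e^(-0.066667)) = 0.75 × (1 − 0.935507) = 0.048370.
Expected differing sites = pL ≈ 0.048370 × 1617 = 78.21429 ≈ 78.

78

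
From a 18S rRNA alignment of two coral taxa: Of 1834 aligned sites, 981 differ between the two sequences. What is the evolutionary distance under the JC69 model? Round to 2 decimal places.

p = 981/1834 ≈ 0.534896.
d = −(3/4) ln(1 − 4p/3) = −0.75 ln(1 − 0.713195) = −0.75 ln(0.286805)
  = −0.75 × (-1.248953) = 0.936715 substitutions/site.

0.94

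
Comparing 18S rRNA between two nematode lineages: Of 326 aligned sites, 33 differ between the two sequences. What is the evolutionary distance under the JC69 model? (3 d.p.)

0.109

p = 33/326 ≈ 0.101227.
d = −(3/4) ln(1 − 4p/3) = −0.75 ln(1 − 0.134969) = −0.75 ln(0.865031)
  = −0.75 × (-0.144990) = 0.108743 substitutions/site.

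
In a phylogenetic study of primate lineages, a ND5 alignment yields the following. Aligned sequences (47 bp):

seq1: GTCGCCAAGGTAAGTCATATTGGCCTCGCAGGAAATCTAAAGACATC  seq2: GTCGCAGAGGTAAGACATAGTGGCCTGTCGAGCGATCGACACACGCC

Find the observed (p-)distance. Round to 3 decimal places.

0.319

The sequences differ at 15 of 47 positions.
p = 15/47 = 0.319148… ≈ 0.319 (to 3 d.p.).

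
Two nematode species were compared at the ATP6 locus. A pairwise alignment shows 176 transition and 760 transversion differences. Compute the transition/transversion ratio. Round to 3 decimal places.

0.232

R = 176/760 = 0.231578… ≈ 0.232 (to 3 d.p.).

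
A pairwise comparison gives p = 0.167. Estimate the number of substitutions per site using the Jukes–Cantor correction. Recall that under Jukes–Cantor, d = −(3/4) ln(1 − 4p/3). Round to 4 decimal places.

d = −(3/4) ln(1 − 4p/3) = −0.75 ln(1 − 0.222667) = −0.75 ln(0.777333)
  = −0.75 × (-0.251886) = 0.188915 substitutions/site.

0.1889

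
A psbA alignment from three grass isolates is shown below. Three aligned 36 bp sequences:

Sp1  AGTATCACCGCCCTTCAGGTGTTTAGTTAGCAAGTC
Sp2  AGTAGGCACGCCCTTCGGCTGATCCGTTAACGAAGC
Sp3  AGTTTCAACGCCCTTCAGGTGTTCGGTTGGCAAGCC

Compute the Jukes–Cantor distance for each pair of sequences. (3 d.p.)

d(Sp1,Sp2) = 0.493, d(Sp1,Sp3) = 0.188, d(Sp2,Sp3) = 0.493

Sp1–Sp2: 13/36 sites differ → p ≈ 0.361111, d = −0.75 ln(1 − 0.481481) = 0.492584 ≈ 0.493.
Sp1–Sp3: 6/36 sites differ → p ≈ 0.166667, d = −0.75 ln(1 − 0.222223) = 0.188487 ≈ 0.188.
Sp2–Sp3: 13/36 sites differ → p ≈ 0.361111, d = −0.75 ln(1 − 0.481481) = 0.492584 ≈ 0.493.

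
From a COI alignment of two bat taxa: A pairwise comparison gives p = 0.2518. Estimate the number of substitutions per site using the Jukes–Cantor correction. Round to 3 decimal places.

0.307

d = −(3/4) ln(1 − 4p/3) = −0.75 ln(1 − 0.335733) = −0.75 ln(0.664267)
  = −0.75 × (-0.409071) = 0.306803 substitutions/site.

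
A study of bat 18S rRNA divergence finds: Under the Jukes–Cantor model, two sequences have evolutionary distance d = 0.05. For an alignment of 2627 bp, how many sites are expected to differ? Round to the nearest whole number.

Invert JC69: p = (3/4)(1 − e^(−4d/3)) = 0.75 × (1 − e^(-0.066667)) = 0.75 × (1 − 0.935507) = 0.048370.
Expected differing sites = pL ≈ 0.048370 × 2627 = 127.06799 ≈ 127.

127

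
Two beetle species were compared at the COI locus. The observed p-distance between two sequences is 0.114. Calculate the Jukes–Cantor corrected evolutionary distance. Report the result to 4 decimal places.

0.1237

d = −(3/4) ln(1 − 4p/3) = −0.75 ln(1 − 0.152) = −0.75 ln(0.848)
  = −0.75 × (-0.164875) = 0.123656 substitutions/site.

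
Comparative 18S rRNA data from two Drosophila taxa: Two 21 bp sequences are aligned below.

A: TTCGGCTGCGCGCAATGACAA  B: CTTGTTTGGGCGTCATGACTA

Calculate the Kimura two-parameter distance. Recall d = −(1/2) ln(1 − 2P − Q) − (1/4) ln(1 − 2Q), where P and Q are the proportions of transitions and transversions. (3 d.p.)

0.544

Of 21 sites, 4 differences are transitions and 4 are transversions, so P = 4/21 ≈ 0.190476 and Q = 4/21 ≈ 0.190476.
Under the Kimura two-parameter model, d = −½ ln(1 − 2P − Q) − ¼ ln(1 − 2Q).
1 − 2P − Q = 0.428572, giving −½ ln(0.428572) = 0.423648.
1 − 2Q = 0.619048, giving −¼ ln(0.619048) = 0.119893.
d = 0.423648 + 0.119893 = 0.543541.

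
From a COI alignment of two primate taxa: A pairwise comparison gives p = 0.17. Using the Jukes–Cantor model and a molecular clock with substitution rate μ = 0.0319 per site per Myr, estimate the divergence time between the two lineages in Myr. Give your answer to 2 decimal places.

d = −(3/4) ln(1 − 4p/3) = −0.75 ln(1 − 0.226667) = −0.75 ln(0.773333)
  = −0.75 × (-0.257046) = 0.192785 substitutions/site.
Under a molecular clock d = 2μt, so t = d/(2μ) = 0.192785 / (2 × 0.0319) = 3.02 Myr.

3.02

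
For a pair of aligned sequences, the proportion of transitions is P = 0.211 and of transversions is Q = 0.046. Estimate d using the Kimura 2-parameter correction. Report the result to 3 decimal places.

0.340

Under the Kimura two-parameter model, d = −½ ln(1 − 2P − Q) − ¼ ln(1 − 2Q).
1 − 2P − Q = 0.532, giving −½ ln(0.532) = 0.315556.
1 − 2Q = 0.908, giving −¼ ln(0.908) = 0.024128.
d = 0.315556 + 0.024128 = 0.339684.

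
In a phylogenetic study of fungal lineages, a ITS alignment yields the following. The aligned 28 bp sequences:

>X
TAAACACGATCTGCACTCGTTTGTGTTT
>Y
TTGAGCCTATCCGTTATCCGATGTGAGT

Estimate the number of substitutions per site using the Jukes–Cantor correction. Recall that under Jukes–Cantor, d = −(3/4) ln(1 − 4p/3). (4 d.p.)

0.8240

The sequences differ at 14 of 28 sites, so p = 14/28 = 0.5.
d = −(3/4) ln(1 − 4p/3) = −0.75 ln(1 − 0.666667) = −0.75 ln(0.333333)
  = −0.75 × (-1.098613) = 0.823960 substitutions/site.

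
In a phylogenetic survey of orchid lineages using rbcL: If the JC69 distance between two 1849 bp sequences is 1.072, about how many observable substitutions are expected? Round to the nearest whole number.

1055

Invert JC69: p = (3/4)(1 − e^(−4d/3)) = 0.75 × (1 − e^(-1.429333)) = 0.75 × (1 − 0.239469) = 0.570398.
Expected differing sites = pL ≈ 0.570398 × 1849 = 1054.665902 ≈ 1055.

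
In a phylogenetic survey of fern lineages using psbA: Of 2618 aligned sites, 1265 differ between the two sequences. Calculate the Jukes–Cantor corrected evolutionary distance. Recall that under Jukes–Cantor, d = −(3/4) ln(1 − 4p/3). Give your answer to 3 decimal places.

p = 1265/2618 ≈ 0.483193.
d = −(3/4) ln(1 − 4p/3) = −0.75 ln(1 − 0.644257) = −0.75 ln(0.355743)
  = −0.75 × (-1.033547) = 0.775160 substitutions/site.

0.775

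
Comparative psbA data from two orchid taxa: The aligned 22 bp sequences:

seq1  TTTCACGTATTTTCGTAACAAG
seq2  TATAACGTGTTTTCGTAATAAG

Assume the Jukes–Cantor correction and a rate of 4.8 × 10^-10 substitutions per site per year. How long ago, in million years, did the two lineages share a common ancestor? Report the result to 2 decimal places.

216.90

The sequences differ at 4 of 22 sites (2, 4, 9, 19), so p = 4/22 ≈ 0.181818.
d = −(3/4) ln(1 − 4p/3) = −0.75 ln(1 − 0.242424) = −0.75 ln(0.757576)
  = −0.75 × (-0.277631) = 0.208223 substitutions/site.
Under a molecular clock d = 2μt, so t = d/(2μ) = 0.208223 / (2 × 4.8 × 10^-10) = 216.90 million years.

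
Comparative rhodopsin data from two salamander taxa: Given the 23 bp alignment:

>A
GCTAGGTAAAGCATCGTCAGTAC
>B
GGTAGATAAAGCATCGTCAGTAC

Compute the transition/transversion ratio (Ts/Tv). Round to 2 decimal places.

1.00

Transitions are A↔G and C↔T; transversions are all other mismatches.
Transitions: 1. Transversions: 1.
R = 1/1 = 1.00.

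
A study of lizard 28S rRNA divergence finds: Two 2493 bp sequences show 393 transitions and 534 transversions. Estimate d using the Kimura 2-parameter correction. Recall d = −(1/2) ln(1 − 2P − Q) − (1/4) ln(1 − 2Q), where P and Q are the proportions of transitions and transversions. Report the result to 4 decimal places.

0.5168

P = 393/2493 ≈ 0.157641 and Q = 534/2493 ≈ 0.2142.
Under the Kimura two-parameter model, d = −½ ln(1 − 2P − Q) − ¼ ln(1 − 2Q).
1 − 2P − Q = 0.470518, giving −½ ln(0.470518) = 0.376961.
1 − 2Q = 0.5716, giving −¼ ln(0.5716) = 0.139829.
d = 0.376961 + 0.139829 = 0.516790.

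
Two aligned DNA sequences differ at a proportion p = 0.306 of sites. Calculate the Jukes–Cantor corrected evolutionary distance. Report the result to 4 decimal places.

d = −(3/4) ln(1 − 4p/3) = −0.75 ln(1 − 0.408) = −0.75 ln(0.592)
  = −0.75 × (-0.524249) = 0.393187 substitutions/site.

0.3932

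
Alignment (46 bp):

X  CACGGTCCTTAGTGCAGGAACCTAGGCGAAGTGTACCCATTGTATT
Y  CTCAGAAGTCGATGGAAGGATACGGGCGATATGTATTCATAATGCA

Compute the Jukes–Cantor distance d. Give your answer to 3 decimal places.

0.892

The sequences differ at 24 of 46 sites, so p = 24/46 ≈ 0.521739.
d = −(3/4) ln(1 − 4p/3) = −0.75 ln(1 − 0.695652) = −0.75 ln(0.304348)
  = −0.75 × (-1.189583) = 0.892187 substitutions/site.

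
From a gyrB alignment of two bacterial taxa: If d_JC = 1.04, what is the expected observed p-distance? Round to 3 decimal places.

p = (3/4)(1 − e^(−4d/3)) = 0.75 × (1 − e^(-1.386667)) = 0.75 × (1 − 0.249907) = 0.562570.

0.563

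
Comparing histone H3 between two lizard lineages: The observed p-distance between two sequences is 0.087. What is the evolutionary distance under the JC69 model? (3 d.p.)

0.092

d = −(3/4) ln(1 − 4p/3) = −0.75 ln(1 − 0.116) = −0.75 ln(0.884)
  = −0.75 × (-0.123298) = 0.092474 substitutions/site.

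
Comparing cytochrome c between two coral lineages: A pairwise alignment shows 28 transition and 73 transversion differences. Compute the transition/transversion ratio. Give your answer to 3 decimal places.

R = 28/73 = 0.383561… ≈ 0.384 (to 3 d.p.).

0.384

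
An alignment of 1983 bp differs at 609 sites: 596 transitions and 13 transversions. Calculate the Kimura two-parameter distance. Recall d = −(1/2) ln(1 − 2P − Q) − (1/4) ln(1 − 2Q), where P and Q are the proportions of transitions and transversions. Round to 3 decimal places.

0.471

P = 596/1983 ≈ 0.300555 and Q = 13/1983 ≈ 0.006556.
Under the Kimura two-parameter model, d = −½ ln(1 − 2P − Q) − ¼ ln(1 − 2Q).
1 − 2P − Q = 0.392334, giving −½ ln(0.392334) = 0.467821.
1 − 2Q = 0.986888, giving −¼ ln(0.986888) = 0.003300.
d = 0.467821 + 0.003300 = 0.471121.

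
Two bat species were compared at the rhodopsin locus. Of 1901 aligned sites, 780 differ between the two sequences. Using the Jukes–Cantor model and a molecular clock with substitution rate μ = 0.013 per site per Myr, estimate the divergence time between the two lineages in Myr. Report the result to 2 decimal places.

p = 780/1901 ≈ 0.41031.
d = −(3/4) ln(1 − 4p/3) = −0.75 ln(1 − 0.54708) = −0.75 ln(0.45292)
  = −0.75 × (-0.792040) = 0.594030 substitutions/site.
Under a molecular clock d = 2μt, so t = d/(2μ) = 0.594030 / (2 × 0.013) = 22.85 Myr.

22.85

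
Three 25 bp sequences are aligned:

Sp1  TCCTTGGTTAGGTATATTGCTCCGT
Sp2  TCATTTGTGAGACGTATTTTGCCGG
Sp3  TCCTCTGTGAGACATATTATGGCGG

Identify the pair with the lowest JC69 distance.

Sp2 and Sp3

Sp1–Sp2: 10/25 differ, p = 0.400, d = 0.572.
Sp1–Sp3: 10/25 differ, p = 0.400, d = 0.572.
Sp2–Sp3: 5/25 differ, p = 0.200, d = 0.233.
The smallest distance is between Sp2 and Sp3.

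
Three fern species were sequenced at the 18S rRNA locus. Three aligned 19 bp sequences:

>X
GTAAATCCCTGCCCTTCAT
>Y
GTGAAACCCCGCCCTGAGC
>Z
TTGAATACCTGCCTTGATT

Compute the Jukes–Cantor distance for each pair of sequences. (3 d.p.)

X–Y: 7/19 sites differ → p ≈ 0.368421, d = −0.75 ln(1 − 0.491228) = 0.506816 ≈ 0.507.
X–Z: 7/19 sites differ → p ≈ 0.368421, d = −0.75 ln(1 − 0.491228) = 0.506816 ≈ 0.507.
Y–Z: 7/19 sites differ → p ≈ 0.368421, d = −0.75 ln(1 − 0.491228) = 0.506816 ≈ 0.507.

d(X,Y) = 0.507, d(X,Z) = 0.507, d(Y,Z) = 0.507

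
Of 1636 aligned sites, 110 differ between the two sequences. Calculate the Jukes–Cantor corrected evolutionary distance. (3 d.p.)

p = 110/1636 ≈ 0.067237.
d = −(3/4) ln(1 − 4p/3) = −0.75 ln(1 − 0.089649) = −0.75 ln(0.910351)
  = −0.75 × (-0.093925) = 0.070444 substitutions/site.

0.070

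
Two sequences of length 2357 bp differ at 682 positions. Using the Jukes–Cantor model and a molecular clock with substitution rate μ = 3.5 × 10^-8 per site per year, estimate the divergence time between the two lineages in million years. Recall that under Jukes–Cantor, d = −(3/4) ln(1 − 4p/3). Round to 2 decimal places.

p = 682/2357 ≈ 0.289351.
d = −(3/4) ln(1 − 4p/3) = −0.75 ln(1 − 0.385801) = −0.75 ln(0.614199)
  = −0.75 × (-0.487436) = 0.365577 substitutions/site.
Under a molecular clock d = 2μt, so t = d/(2μ) = 0.365577 / (2 × 3.5 × 10^-8) = 5.22 million years.

5.22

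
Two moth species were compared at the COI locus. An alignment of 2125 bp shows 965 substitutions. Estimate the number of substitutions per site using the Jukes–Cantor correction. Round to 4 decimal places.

p = 965/2125 ≈ 0.454118.
d = −(3/4) ln(1 − 4p/3) = −0.75 ln(1 − 0.605491) = −0.75 ln(0.394509)
  = −0.75 × (-0.930113) = 0.697585 substitutions/site.

0.6976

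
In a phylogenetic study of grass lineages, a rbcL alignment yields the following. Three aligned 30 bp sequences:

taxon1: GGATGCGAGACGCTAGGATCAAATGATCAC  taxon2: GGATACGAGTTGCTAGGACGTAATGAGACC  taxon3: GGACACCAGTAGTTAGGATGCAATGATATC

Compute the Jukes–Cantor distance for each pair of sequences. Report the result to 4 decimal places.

taxon1–taxon2: 9/30 sites differ → p = 0.3, d = −0.75 ln(1 − 0.4) = 0.383119 ≈ 0.3831.
taxon1–taxon3: 10/30 sites differ → p ≈ 0.333333, d = −0.75 ln(1 − 0.444444) = 0.440839 ≈ 0.4408.
taxon2–taxon3: 8/30 sites differ → p ≈ 0.266667, d = −0.75 ln(1 − 0.355556) = 0.329526 ≈ 0.3295.

d(taxon1,taxon2) = 0.3831, d(taxon1,taxon3) = 0.4408, d(taxon2,taxon3) = 0.3295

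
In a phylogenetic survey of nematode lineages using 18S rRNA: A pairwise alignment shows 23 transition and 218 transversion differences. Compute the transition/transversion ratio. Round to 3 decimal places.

R = 23/218 = 0.105504… ≈ 0.106 (to 3 d.p.).

0.106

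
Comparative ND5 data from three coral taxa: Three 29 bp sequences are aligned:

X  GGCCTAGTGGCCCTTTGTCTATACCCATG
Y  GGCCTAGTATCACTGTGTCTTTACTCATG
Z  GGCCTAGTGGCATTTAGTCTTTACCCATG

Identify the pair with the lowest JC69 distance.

X–Y: 6/29 differ, p = 0.207, d = 0.242.
X–Z: 4/29 differ, p = 0.138, d = 0.152.
Y–Z: 6/29 differ, p = 0.207, d = 0.242.
The smallest distance is between X and Z.

X and Z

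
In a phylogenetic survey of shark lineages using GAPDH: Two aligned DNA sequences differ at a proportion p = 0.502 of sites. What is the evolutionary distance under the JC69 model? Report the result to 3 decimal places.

d = −(3/4) ln(1 − 4p/3) = −0.75 ln(1 − 0.669333) = −0.75 ln(0.330667)
  = −0.75 × (-1.106643) = 0.829982 substitutions/site.

0.830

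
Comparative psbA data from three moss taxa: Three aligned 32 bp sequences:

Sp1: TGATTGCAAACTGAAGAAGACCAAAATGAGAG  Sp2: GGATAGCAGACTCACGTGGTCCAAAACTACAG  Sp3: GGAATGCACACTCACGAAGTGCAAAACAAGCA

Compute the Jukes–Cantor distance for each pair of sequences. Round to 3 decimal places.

d(Sp1,Sp2) = 0.460, d(Sp1,Sp3) = 0.460, d(Sp2,Sp3) = 0.404

Sp1–Sp2: 11/32 sites differ → p = 0.34375, d = −0.75 ln(1 − 0.458333) = 0.459828 ≈ 0.460.
Sp1–Sp3: 11/32 sites differ → p = 0.34375, d = −0.75 ln(1 − 0.458333) = 0.459828 ≈ 0.460.
Sp2–Sp3: 10/32 sites differ → p = 0.3125, d = −0.75 ln(1 − 0.416667) = 0.404248 ≈ 0.404.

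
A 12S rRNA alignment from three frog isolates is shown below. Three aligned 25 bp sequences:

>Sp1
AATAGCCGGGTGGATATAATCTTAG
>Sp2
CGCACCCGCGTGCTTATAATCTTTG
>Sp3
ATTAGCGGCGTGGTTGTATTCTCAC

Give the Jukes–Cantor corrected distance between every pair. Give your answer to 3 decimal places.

d(Sp1,Sp2) = 0.417, d(Sp1,Sp3) = 0.417, d(Sp2,Sp3) = 0.663

Sp1–Sp2: 8/25 sites differ → p = 0.32, d = −0.75 ln(1 − 0.426667) = 0.417216 ≈ 0.417.
Sp1–Sp3: 8/25 sites differ → p = 0.32, d = −0.75 ln(1 − 0.426667) = 0.417216 ≈ 0.417.
Sp2–Sp3: 11/25 sites differ → p = 0.44, d = −0.75 ln(1 − 0.586667) = 0.662626 ≈ 0.663.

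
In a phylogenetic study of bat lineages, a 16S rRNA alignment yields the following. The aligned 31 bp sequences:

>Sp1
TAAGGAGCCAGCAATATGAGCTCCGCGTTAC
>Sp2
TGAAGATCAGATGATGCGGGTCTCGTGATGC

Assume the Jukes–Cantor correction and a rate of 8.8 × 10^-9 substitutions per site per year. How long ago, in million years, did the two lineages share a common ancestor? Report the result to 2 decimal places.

The sequences differ at 17 of 31 sites, so p = 17/31 ≈ 0.548387.
d = −(3/4) ln(1 − 4p/3) = −0.75 ln(1 − 0.731183) = −0.75 ln(0.268817)
  = −0.75 × (-1.313724) = 0.985293 substitutions/site.
Under a molecular clock d = 2μt, so t = d/(2μ) = 0.985293 / (2 × 8.8 × 10^-9) = 55.98 million years.

55.98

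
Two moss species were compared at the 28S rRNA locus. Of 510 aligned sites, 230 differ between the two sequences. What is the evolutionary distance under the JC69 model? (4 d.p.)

0.6897

p = 230/510 ≈ 0.45098.
d = −(3/4) ln(1 − 4p/3) = −0.75 ln(1 − 0.601307) = −0.75 ln(0.398693)
  = −0.75 × (-0.919564) = 0.689673 substitutions/site.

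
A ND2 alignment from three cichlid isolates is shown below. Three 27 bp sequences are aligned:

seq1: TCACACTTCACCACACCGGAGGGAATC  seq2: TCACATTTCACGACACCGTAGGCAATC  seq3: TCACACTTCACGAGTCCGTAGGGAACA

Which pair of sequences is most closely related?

seq1 and seq2

seq1–seq2: 4/27 differ, p = 0.148, d = 0.165.
seq1–seq3: 6/27 differ, p = 0.222, d = 0.264.
seq2–seq3: 6/27 differ, p = 0.222, d = 0.264.
The smallest distance is between seq1 and seq2.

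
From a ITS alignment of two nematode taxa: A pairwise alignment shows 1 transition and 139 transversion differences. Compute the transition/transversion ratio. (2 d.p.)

R = 1/139 = 0.007194… ≈ 0.01 (to 2 d.p.).

0.01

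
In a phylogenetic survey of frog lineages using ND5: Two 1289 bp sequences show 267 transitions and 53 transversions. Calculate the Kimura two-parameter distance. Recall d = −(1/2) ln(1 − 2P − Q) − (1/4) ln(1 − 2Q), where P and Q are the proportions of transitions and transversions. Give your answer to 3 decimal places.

P = 267/1289 ≈ 0.207137 and Q = 53/1289 ≈ 0.041117.
Under the Kimura two-parameter model, d = −½ ln(1 − 2P − Q) − ¼ ln(1 − 2Q).
1 − 2P − Q = 0.544609, giving −½ ln(0.544609) = 0.303844.
1 − 2Q = 0.917766, giving −¼ ln(0.917766) = 0.021453.
d = 0.303844 + 0.021453 = 0.325297.

0.325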